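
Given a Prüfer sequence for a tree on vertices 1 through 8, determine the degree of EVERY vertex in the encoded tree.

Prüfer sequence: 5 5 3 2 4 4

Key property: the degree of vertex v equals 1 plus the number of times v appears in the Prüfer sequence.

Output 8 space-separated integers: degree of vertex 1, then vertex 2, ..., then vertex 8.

Answer: 1 2 2 3 3 1 1 1

Derivation:
p_1 = 5: count[5] becomes 1
p_2 = 5: count[5] becomes 2
p_3 = 3: count[3] becomes 1
p_4 = 2: count[2] becomes 1
p_5 = 4: count[4] becomes 1
p_6 = 4: count[4] becomes 2
Degrees (1 + count): deg[1]=1+0=1, deg[2]=1+1=2, deg[3]=1+1=2, deg[4]=1+2=3, deg[5]=1+2=3, deg[6]=1+0=1, deg[7]=1+0=1, deg[8]=1+0=1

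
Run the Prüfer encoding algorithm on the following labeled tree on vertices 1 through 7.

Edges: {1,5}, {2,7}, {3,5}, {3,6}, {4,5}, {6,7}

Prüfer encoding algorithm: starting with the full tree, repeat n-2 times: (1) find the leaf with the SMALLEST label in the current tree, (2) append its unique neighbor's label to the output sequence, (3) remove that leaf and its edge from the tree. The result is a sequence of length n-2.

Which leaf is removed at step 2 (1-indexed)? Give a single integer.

Step 1: current leaves = {1,2,4}. Remove leaf 1 (neighbor: 5).
Step 2: current leaves = {2,4}. Remove leaf 2 (neighbor: 7).

Answer: 2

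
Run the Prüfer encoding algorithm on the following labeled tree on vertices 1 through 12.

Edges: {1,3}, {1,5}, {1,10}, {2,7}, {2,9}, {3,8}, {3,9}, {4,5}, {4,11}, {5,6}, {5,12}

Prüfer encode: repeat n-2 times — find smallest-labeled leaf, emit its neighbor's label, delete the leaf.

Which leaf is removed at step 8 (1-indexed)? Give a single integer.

Step 1: current leaves = {6,7,8,10,11,12}. Remove leaf 6 (neighbor: 5).
Step 2: current leaves = {7,8,10,11,12}. Remove leaf 7 (neighbor: 2).
Step 3: current leaves = {2,8,10,11,12}. Remove leaf 2 (neighbor: 9).
Step 4: current leaves = {8,9,10,11,12}. Remove leaf 8 (neighbor: 3).
Step 5: current leaves = {9,10,11,12}. Remove leaf 9 (neighbor: 3).
Step 6: current leaves = {3,10,11,12}. Remove leaf 3 (neighbor: 1).
Step 7: current leaves = {10,11,12}. Remove leaf 10 (neighbor: 1).
Step 8: current leaves = {1,11,12}. Remove leaf 1 (neighbor: 5).

Answer: 1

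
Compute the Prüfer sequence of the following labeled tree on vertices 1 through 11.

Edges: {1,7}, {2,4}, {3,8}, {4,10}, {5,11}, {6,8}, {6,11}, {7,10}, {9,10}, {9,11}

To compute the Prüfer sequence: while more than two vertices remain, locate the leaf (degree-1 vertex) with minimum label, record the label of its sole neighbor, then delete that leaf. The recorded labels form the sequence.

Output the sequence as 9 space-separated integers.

Answer: 7 4 8 10 11 10 6 11 9

Derivation:
Step 1: leaves = {1,2,3,5}. Remove smallest leaf 1, emit neighbor 7.
Step 2: leaves = {2,3,5,7}. Remove smallest leaf 2, emit neighbor 4.
Step 3: leaves = {3,4,5,7}. Remove smallest leaf 3, emit neighbor 8.
Step 4: leaves = {4,5,7,8}. Remove smallest leaf 4, emit neighbor 10.
Step 5: leaves = {5,7,8}. Remove smallest leaf 5, emit neighbor 11.
Step 6: leaves = {7,8}. Remove smallest leaf 7, emit neighbor 10.
Step 7: leaves = {8,10}. Remove smallest leaf 8, emit neighbor 6.
Step 8: leaves = {6,10}. Remove smallest leaf 6, emit neighbor 11.
Step 9: leaves = {10,11}. Remove smallest leaf 10, emit neighbor 9.
Done: 2 vertices remain (9, 11). Sequence = [7 4 8 10 11 10 6 11 9]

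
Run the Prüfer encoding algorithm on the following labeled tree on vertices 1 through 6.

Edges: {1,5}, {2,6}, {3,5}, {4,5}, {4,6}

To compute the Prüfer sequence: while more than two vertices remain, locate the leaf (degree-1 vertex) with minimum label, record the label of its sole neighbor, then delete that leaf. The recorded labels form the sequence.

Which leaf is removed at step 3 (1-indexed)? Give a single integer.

Answer: 3

Derivation:
Step 1: current leaves = {1,2,3}. Remove leaf 1 (neighbor: 5).
Step 2: current leaves = {2,3}. Remove leaf 2 (neighbor: 6).
Step 3: current leaves = {3,6}. Remove leaf 3 (neighbor: 5).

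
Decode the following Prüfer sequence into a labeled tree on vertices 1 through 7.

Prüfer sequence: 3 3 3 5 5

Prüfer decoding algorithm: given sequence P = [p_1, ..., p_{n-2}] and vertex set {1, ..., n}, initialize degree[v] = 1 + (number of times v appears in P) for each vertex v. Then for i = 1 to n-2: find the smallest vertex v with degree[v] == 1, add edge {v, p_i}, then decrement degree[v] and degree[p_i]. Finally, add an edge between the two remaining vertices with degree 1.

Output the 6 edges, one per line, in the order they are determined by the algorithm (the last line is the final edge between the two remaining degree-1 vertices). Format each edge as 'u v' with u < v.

Answer: 1 3
2 3
3 4
3 5
5 6
5 7

Derivation:
Initial degrees: {1:1, 2:1, 3:4, 4:1, 5:3, 6:1, 7:1}
Step 1: smallest deg-1 vertex = 1, p_1 = 3. Add edge {1,3}. Now deg[1]=0, deg[3]=3.
Step 2: smallest deg-1 vertex = 2, p_2 = 3. Add edge {2,3}. Now deg[2]=0, deg[3]=2.
Step 3: smallest deg-1 vertex = 4, p_3 = 3. Add edge {3,4}. Now deg[4]=0, deg[3]=1.
Step 4: smallest deg-1 vertex = 3, p_4 = 5. Add edge {3,5}. Now deg[3]=0, deg[5]=2.
Step 5: smallest deg-1 vertex = 6, p_5 = 5. Add edge {5,6}. Now deg[6]=0, deg[5]=1.
Final: two remaining deg-1 vertices are 5, 7. Add edge {5,7}.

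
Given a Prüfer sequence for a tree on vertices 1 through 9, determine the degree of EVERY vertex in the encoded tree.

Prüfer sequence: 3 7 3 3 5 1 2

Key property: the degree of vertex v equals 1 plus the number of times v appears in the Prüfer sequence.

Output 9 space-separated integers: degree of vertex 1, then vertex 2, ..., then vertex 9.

p_1 = 3: count[3] becomes 1
p_2 = 7: count[7] becomes 1
p_3 = 3: count[3] becomes 2
p_4 = 3: count[3] becomes 3
p_5 = 5: count[5] becomes 1
p_6 = 1: count[1] becomes 1
p_7 = 2: count[2] becomes 1
Degrees (1 + count): deg[1]=1+1=2, deg[2]=1+1=2, deg[3]=1+3=4, deg[4]=1+0=1, deg[5]=1+1=2, deg[6]=1+0=1, deg[7]=1+1=2, deg[8]=1+0=1, deg[9]=1+0=1

Answer: 2 2 4 1 2 1 2 1 1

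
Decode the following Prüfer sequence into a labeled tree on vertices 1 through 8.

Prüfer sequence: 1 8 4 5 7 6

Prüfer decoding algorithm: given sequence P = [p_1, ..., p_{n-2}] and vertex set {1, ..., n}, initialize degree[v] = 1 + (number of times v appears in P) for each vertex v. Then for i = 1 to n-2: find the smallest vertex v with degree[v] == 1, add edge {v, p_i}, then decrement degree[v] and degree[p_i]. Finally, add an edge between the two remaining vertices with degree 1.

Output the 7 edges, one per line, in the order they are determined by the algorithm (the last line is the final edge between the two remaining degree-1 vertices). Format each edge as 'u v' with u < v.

Answer: 1 2
1 8
3 4
4 5
5 7
6 7
6 8

Derivation:
Initial degrees: {1:2, 2:1, 3:1, 4:2, 5:2, 6:2, 7:2, 8:2}
Step 1: smallest deg-1 vertex = 2, p_1 = 1. Add edge {1,2}. Now deg[2]=0, deg[1]=1.
Step 2: smallest deg-1 vertex = 1, p_2 = 8. Add edge {1,8}. Now deg[1]=0, deg[8]=1.
Step 3: smallest deg-1 vertex = 3, p_3 = 4. Add edge {3,4}. Now deg[3]=0, deg[4]=1.
Step 4: smallest deg-1 vertex = 4, p_4 = 5. Add edge {4,5}. Now deg[4]=0, deg[5]=1.
Step 5: smallest deg-1 vertex = 5, p_5 = 7. Add edge {5,7}. Now deg[5]=0, deg[7]=1.
Step 6: smallest deg-1 vertex = 7, p_6 = 6. Add edge {6,7}. Now deg[7]=0, deg[6]=1.
Final: two remaining deg-1 vertices are 6, 8. Add edge {6,8}.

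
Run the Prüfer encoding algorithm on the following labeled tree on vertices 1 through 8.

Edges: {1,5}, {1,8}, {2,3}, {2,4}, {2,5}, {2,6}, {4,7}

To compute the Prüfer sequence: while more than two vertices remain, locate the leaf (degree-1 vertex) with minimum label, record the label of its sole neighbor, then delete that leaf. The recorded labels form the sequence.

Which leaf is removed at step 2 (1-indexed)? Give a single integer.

Answer: 6

Derivation:
Step 1: current leaves = {3,6,7,8}. Remove leaf 3 (neighbor: 2).
Step 2: current leaves = {6,7,8}. Remove leaf 6 (neighbor: 2).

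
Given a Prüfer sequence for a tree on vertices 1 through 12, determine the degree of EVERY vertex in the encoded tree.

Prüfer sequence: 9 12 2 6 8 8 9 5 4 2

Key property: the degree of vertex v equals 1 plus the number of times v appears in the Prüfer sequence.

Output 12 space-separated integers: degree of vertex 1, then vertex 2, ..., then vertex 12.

Answer: 1 3 1 2 2 2 1 3 3 1 1 2

Derivation:
p_1 = 9: count[9] becomes 1
p_2 = 12: count[12] becomes 1
p_3 = 2: count[2] becomes 1
p_4 = 6: count[6] becomes 1
p_5 = 8: count[8] becomes 1
p_6 = 8: count[8] becomes 2
p_7 = 9: count[9] becomes 2
p_8 = 5: count[5] becomes 1
p_9 = 4: count[4] becomes 1
p_10 = 2: count[2] becomes 2
Degrees (1 + count): deg[1]=1+0=1, deg[2]=1+2=3, deg[3]=1+0=1, deg[4]=1+1=2, deg[5]=1+1=2, deg[6]=1+1=2, deg[7]=1+0=1, deg[8]=1+2=3, deg[9]=1+2=3, deg[10]=1+0=1, deg[11]=1+0=1, deg[12]=1+1=2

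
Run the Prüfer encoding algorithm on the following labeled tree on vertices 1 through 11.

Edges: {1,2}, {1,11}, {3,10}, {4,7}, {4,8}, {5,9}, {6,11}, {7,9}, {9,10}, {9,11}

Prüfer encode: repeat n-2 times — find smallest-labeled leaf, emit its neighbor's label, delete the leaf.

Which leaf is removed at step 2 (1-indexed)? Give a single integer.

Step 1: current leaves = {2,3,5,6,8}. Remove leaf 2 (neighbor: 1).
Step 2: current leaves = {1,3,5,6,8}. Remove leaf 1 (neighbor: 11).

Answer: 1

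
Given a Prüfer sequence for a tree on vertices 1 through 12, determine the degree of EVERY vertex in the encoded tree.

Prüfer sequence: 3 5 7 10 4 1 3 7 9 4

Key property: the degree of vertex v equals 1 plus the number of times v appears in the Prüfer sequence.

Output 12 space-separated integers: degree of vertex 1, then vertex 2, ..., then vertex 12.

p_1 = 3: count[3] becomes 1
p_2 = 5: count[5] becomes 1
p_3 = 7: count[7] becomes 1
p_4 = 10: count[10] becomes 1
p_5 = 4: count[4] becomes 1
p_6 = 1: count[1] becomes 1
p_7 = 3: count[3] becomes 2
p_8 = 7: count[7] becomes 2
p_9 = 9: count[9] becomes 1
p_10 = 4: count[4] becomes 2
Degrees (1 + count): deg[1]=1+1=2, deg[2]=1+0=1, deg[3]=1+2=3, deg[4]=1+2=3, deg[5]=1+1=2, deg[6]=1+0=1, deg[7]=1+2=3, deg[8]=1+0=1, deg[9]=1+1=2, deg[10]=1+1=2, deg[11]=1+0=1, deg[12]=1+0=1

Answer: 2 1 3 3 2 1 3 1 2 2 1 1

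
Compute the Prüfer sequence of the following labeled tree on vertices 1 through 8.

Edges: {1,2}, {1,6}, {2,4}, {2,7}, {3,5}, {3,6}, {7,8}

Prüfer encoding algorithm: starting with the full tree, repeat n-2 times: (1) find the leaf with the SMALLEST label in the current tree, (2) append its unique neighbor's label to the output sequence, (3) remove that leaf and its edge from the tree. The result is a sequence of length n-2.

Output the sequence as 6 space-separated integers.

Answer: 2 3 6 1 2 7

Derivation:
Step 1: leaves = {4,5,8}. Remove smallest leaf 4, emit neighbor 2.
Step 2: leaves = {5,8}. Remove smallest leaf 5, emit neighbor 3.
Step 3: leaves = {3,8}. Remove smallest leaf 3, emit neighbor 6.
Step 4: leaves = {6,8}. Remove smallest leaf 6, emit neighbor 1.
Step 5: leaves = {1,8}. Remove smallest leaf 1, emit neighbor 2.
Step 6: leaves = {2,8}. Remove smallest leaf 2, emit neighbor 7.
Done: 2 vertices remain (7, 8). Sequence = [2 3 6 1 2 7]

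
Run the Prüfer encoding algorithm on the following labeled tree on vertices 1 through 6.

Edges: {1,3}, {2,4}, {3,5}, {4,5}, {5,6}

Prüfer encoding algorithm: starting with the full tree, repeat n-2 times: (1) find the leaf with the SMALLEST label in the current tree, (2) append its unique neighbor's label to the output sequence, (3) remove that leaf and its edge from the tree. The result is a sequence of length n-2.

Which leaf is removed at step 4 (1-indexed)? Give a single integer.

Step 1: current leaves = {1,2,6}. Remove leaf 1 (neighbor: 3).
Step 2: current leaves = {2,3,6}. Remove leaf 2 (neighbor: 4).
Step 3: current leaves = {3,4,6}. Remove leaf 3 (neighbor: 5).
Step 4: current leaves = {4,6}. Remove leaf 4 (neighbor: 5).

Answer: 4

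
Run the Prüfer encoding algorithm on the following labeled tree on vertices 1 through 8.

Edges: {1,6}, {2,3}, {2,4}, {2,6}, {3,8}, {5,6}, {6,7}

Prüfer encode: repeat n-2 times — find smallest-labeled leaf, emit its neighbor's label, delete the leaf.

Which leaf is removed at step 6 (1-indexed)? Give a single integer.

Step 1: current leaves = {1,4,5,7,8}. Remove leaf 1 (neighbor: 6).
Step 2: current leaves = {4,5,7,8}. Remove leaf 4 (neighbor: 2).
Step 3: current leaves = {5,7,8}. Remove leaf 5 (neighbor: 6).
Step 4: current leaves = {7,8}. Remove leaf 7 (neighbor: 6).
Step 5: current leaves = {6,8}. Remove leaf 6 (neighbor: 2).
Step 6: current leaves = {2,8}. Remove leaf 2 (neighbor: 3).

Answer: 2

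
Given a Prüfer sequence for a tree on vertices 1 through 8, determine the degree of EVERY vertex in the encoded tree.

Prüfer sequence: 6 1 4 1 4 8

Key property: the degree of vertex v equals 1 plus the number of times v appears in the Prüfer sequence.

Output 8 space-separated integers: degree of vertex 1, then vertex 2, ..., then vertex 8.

p_1 = 6: count[6] becomes 1
p_2 = 1: count[1] becomes 1
p_3 = 4: count[4] becomes 1
p_4 = 1: count[1] becomes 2
p_5 = 4: count[4] becomes 2
p_6 = 8: count[8] becomes 1
Degrees (1 + count): deg[1]=1+2=3, deg[2]=1+0=1, deg[3]=1+0=1, deg[4]=1+2=3, deg[5]=1+0=1, deg[6]=1+1=2, deg[7]=1+0=1, deg[8]=1+1=2

Answer: 3 1 1 3 1 2 1 2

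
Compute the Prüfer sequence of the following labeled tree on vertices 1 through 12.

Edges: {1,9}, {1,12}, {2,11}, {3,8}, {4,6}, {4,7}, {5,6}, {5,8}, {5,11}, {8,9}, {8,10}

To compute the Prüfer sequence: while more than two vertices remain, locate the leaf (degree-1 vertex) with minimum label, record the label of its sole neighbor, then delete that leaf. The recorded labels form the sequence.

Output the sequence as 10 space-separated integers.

Answer: 11 8 4 6 5 8 5 8 9 1

Derivation:
Step 1: leaves = {2,3,7,10,12}. Remove smallest leaf 2, emit neighbor 11.
Step 2: leaves = {3,7,10,11,12}. Remove smallest leaf 3, emit neighbor 8.
Step 3: leaves = {7,10,11,12}. Remove smallest leaf 7, emit neighbor 4.
Step 4: leaves = {4,10,11,12}. Remove smallest leaf 4, emit neighbor 6.
Step 5: leaves = {6,10,11,12}. Remove smallest leaf 6, emit neighbor 5.
Step 6: leaves = {10,11,12}. Remove smallest leaf 10, emit neighbor 8.
Step 7: leaves = {11,12}. Remove smallest leaf 11, emit neighbor 5.
Step 8: leaves = {5,12}. Remove smallest leaf 5, emit neighbor 8.
Step 9: leaves = {8,12}. Remove smallest leaf 8, emit neighbor 9.
Step 10: leaves = {9,12}. Remove smallest leaf 9, emit neighbor 1.
Done: 2 vertices remain (1, 12). Sequence = [11 8 4 6 5 8 5 8 9 1]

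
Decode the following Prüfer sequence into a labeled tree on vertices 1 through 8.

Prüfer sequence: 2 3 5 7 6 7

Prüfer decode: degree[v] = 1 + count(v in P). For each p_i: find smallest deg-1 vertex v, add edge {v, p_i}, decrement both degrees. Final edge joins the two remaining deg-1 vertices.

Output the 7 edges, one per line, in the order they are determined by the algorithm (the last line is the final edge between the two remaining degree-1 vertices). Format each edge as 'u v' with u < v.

Initial degrees: {1:1, 2:2, 3:2, 4:1, 5:2, 6:2, 7:3, 8:1}
Step 1: smallest deg-1 vertex = 1, p_1 = 2. Add edge {1,2}. Now deg[1]=0, deg[2]=1.
Step 2: smallest deg-1 vertex = 2, p_2 = 3. Add edge {2,3}. Now deg[2]=0, deg[3]=1.
Step 3: smallest deg-1 vertex = 3, p_3 = 5. Add edge {3,5}. Now deg[3]=0, deg[5]=1.
Step 4: smallest deg-1 vertex = 4, p_4 = 7. Add edge {4,7}. Now deg[4]=0, deg[7]=2.
Step 5: smallest deg-1 vertex = 5, p_5 = 6. Add edge {5,6}. Now deg[5]=0, deg[6]=1.
Step 6: smallest deg-1 vertex = 6, p_6 = 7. Add edge {6,7}. Now deg[6]=0, deg[7]=1.
Final: two remaining deg-1 vertices are 7, 8. Add edge {7,8}.

Answer: 1 2
2 3
3 5
4 7
5 6
6 7
7 8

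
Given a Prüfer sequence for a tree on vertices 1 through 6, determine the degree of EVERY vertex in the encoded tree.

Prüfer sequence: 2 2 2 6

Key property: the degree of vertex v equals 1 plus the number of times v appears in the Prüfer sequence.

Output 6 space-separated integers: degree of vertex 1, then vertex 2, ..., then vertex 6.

p_1 = 2: count[2] becomes 1
p_2 = 2: count[2] becomes 2
p_3 = 2: count[2] becomes 3
p_4 = 6: count[6] becomes 1
Degrees (1 + count): deg[1]=1+0=1, deg[2]=1+3=4, deg[3]=1+0=1, deg[4]=1+0=1, deg[5]=1+0=1, deg[6]=1+1=2

Answer: 1 4 1 1 1 2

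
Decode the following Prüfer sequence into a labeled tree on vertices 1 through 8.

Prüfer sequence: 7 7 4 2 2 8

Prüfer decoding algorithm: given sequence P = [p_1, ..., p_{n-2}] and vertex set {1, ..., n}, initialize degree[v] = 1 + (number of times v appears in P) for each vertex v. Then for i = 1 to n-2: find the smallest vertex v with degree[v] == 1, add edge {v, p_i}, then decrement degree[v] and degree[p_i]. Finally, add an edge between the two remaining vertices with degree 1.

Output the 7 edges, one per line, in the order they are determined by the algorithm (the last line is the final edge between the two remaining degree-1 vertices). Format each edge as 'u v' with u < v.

Answer: 1 7
3 7
4 5
2 4
2 6
2 8
7 8

Derivation:
Initial degrees: {1:1, 2:3, 3:1, 4:2, 5:1, 6:1, 7:3, 8:2}
Step 1: smallest deg-1 vertex = 1, p_1 = 7. Add edge {1,7}. Now deg[1]=0, deg[7]=2.
Step 2: smallest deg-1 vertex = 3, p_2 = 7. Add edge {3,7}. Now deg[3]=0, deg[7]=1.
Step 3: smallest deg-1 vertex = 5, p_3 = 4. Add edge {4,5}. Now deg[5]=0, deg[4]=1.
Step 4: smallest deg-1 vertex = 4, p_4 = 2. Add edge {2,4}. Now deg[4]=0, deg[2]=2.
Step 5: smallest deg-1 vertex = 6, p_5 = 2. Add edge {2,6}. Now deg[6]=0, deg[2]=1.
Step 6: smallest deg-1 vertex = 2, p_6 = 8. Add edge {2,8}. Now deg[2]=0, deg[8]=1.
Final: two remaining deg-1 vertices are 7, 8. Add edge {7,8}.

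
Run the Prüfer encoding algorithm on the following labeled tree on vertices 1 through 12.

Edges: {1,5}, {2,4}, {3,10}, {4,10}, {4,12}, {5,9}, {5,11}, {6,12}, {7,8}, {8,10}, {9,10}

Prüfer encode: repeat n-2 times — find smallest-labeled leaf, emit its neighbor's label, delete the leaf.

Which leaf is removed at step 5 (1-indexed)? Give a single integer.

Step 1: current leaves = {1,2,3,6,7,11}. Remove leaf 1 (neighbor: 5).
Step 2: current leaves = {2,3,6,7,11}. Remove leaf 2 (neighbor: 4).
Step 3: current leaves = {3,6,7,11}. Remove leaf 3 (neighbor: 10).
Step 4: current leaves = {6,7,11}. Remove leaf 6 (neighbor: 12).
Step 5: current leaves = {7,11,12}. Remove leaf 7 (neighbor: 8).

Answer: 7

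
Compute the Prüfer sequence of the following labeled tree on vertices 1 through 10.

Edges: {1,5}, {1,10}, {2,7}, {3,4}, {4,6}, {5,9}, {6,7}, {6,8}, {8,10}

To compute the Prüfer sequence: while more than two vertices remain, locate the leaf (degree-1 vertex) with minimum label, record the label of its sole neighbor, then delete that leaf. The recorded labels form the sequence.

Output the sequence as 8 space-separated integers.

Step 1: leaves = {2,3,9}. Remove smallest leaf 2, emit neighbor 7.
Step 2: leaves = {3,7,9}. Remove smallest leaf 3, emit neighbor 4.
Step 3: leaves = {4,7,9}. Remove smallest leaf 4, emit neighbor 6.
Step 4: leaves = {7,9}. Remove smallest leaf 7, emit neighbor 6.
Step 5: leaves = {6,9}. Remove smallest leaf 6, emit neighbor 8.
Step 6: leaves = {8,9}. Remove smallest leaf 8, emit neighbor 10.
Step 7: leaves = {9,10}. Remove smallest leaf 9, emit neighbor 5.
Step 8: leaves = {5,10}. Remove smallest leaf 5, emit neighbor 1.
Done: 2 vertices remain (1, 10). Sequence = [7 4 6 6 8 10 5 1]

Answer: 7 4 6 6 8 10 5 1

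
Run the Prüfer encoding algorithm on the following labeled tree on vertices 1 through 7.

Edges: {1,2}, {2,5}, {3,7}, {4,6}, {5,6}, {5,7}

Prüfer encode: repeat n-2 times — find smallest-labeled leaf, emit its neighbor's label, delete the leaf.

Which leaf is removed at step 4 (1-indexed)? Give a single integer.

Step 1: current leaves = {1,3,4}. Remove leaf 1 (neighbor: 2).
Step 2: current leaves = {2,3,4}. Remove leaf 2 (neighbor: 5).
Step 3: current leaves = {3,4}. Remove leaf 3 (neighbor: 7).
Step 4: current leaves = {4,7}. Remove leaf 4 (neighbor: 6).

Answer: 4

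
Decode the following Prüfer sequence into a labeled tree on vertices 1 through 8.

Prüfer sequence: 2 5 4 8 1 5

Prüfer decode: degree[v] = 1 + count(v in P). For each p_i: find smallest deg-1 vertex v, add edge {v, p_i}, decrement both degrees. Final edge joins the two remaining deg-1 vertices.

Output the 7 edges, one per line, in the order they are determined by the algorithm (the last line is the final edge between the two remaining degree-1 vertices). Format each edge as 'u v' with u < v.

Answer: 2 3
2 5
4 6
4 8
1 7
1 5
5 8

Derivation:
Initial degrees: {1:2, 2:2, 3:1, 4:2, 5:3, 6:1, 7:1, 8:2}
Step 1: smallest deg-1 vertex = 3, p_1 = 2. Add edge {2,3}. Now deg[3]=0, deg[2]=1.
Step 2: smallest deg-1 vertex = 2, p_2 = 5. Add edge {2,5}. Now deg[2]=0, deg[5]=2.
Step 3: smallest deg-1 vertex = 6, p_3 = 4. Add edge {4,6}. Now deg[6]=0, deg[4]=1.
Step 4: smallest deg-1 vertex = 4, p_4 = 8. Add edge {4,8}. Now deg[4]=0, deg[8]=1.
Step 5: smallest deg-1 vertex = 7, p_5 = 1. Add edge {1,7}. Now deg[7]=0, deg[1]=1.
Step 6: smallest deg-1 vertex = 1, p_6 = 5. Add edge {1,5}. Now deg[1]=0, deg[5]=1.
Final: two remaining deg-1 vertices are 5, 8. Add edge {5,8}.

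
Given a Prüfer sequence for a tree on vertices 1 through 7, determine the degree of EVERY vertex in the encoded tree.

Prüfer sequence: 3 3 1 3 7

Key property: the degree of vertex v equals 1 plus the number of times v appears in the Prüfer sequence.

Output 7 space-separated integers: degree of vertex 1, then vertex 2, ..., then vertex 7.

Answer: 2 1 4 1 1 1 2

Derivation:
p_1 = 3: count[3] becomes 1
p_2 = 3: count[3] becomes 2
p_3 = 1: count[1] becomes 1
p_4 = 3: count[3] becomes 3
p_5 = 7: count[7] becomes 1
Degrees (1 + count): deg[1]=1+1=2, deg[2]=1+0=1, deg[3]=1+3=4, deg[4]=1+0=1, deg[5]=1+0=1, deg[6]=1+0=1, deg[7]=1+1=2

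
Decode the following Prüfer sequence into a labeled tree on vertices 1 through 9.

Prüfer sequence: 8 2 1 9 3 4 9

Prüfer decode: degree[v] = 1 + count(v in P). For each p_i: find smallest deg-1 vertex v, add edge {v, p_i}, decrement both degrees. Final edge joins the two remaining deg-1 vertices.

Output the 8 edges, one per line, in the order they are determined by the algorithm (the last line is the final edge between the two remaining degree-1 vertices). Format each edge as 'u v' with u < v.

Answer: 5 8
2 6
1 2
1 9
3 7
3 4
4 9
8 9

Derivation:
Initial degrees: {1:2, 2:2, 3:2, 4:2, 5:1, 6:1, 7:1, 8:2, 9:3}
Step 1: smallest deg-1 vertex = 5, p_1 = 8. Add edge {5,8}. Now deg[5]=0, deg[8]=1.
Step 2: smallest deg-1 vertex = 6, p_2 = 2. Add edge {2,6}. Now deg[6]=0, deg[2]=1.
Step 3: smallest deg-1 vertex = 2, p_3 = 1. Add edge {1,2}. Now deg[2]=0, deg[1]=1.
Step 4: smallest deg-1 vertex = 1, p_4 = 9. Add edge {1,9}. Now deg[1]=0, deg[9]=2.
Step 5: smallest deg-1 vertex = 7, p_5 = 3. Add edge {3,7}. Now deg[7]=0, deg[3]=1.
Step 6: smallest deg-1 vertex = 3, p_6 = 4. Add edge {3,4}. Now deg[3]=0, deg[4]=1.
Step 7: smallest deg-1 vertex = 4, p_7 = 9. Add edge {4,9}. Now deg[4]=0, deg[9]=1.
Final: two remaining deg-1 vertices are 8, 9. Add edge {8,9}.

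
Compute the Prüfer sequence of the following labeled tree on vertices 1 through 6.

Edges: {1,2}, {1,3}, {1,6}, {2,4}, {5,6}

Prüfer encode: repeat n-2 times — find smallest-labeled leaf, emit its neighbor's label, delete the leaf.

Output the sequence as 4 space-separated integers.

Step 1: leaves = {3,4,5}. Remove smallest leaf 3, emit neighbor 1.
Step 2: leaves = {4,5}. Remove smallest leaf 4, emit neighbor 2.
Step 3: leaves = {2,5}. Remove smallest leaf 2, emit neighbor 1.
Step 4: leaves = {1,5}. Remove smallest leaf 1, emit neighbor 6.
Done: 2 vertices remain (5, 6). Sequence = [1 2 1 6]

Answer: 1 2 1 6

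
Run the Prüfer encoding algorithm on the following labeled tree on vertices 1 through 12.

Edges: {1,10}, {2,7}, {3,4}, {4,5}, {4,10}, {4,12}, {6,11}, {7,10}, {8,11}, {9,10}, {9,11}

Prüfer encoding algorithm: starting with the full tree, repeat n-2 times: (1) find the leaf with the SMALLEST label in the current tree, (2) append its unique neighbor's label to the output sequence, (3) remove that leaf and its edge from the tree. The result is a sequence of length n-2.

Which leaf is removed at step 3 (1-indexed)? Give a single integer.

Answer: 3

Derivation:
Step 1: current leaves = {1,2,3,5,6,8,12}. Remove leaf 1 (neighbor: 10).
Step 2: current leaves = {2,3,5,6,8,12}. Remove leaf 2 (neighbor: 7).
Step 3: current leaves = {3,5,6,7,8,12}. Remove leaf 3 (neighbor: 4).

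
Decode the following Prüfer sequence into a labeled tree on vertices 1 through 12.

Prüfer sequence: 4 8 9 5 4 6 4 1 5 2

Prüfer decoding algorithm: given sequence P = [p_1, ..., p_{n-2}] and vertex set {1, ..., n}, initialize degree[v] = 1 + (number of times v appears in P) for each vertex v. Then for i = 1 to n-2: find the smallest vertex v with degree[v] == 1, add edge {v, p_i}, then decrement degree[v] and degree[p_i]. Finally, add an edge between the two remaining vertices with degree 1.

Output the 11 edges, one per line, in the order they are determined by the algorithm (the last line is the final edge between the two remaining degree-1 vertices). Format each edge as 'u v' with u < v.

Answer: 3 4
7 8
8 9
5 9
4 10
6 11
4 6
1 4
1 5
2 5
2 12

Derivation:
Initial degrees: {1:2, 2:2, 3:1, 4:4, 5:3, 6:2, 7:1, 8:2, 9:2, 10:1, 11:1, 12:1}
Step 1: smallest deg-1 vertex = 3, p_1 = 4. Add edge {3,4}. Now deg[3]=0, deg[4]=3.
Step 2: smallest deg-1 vertex = 7, p_2 = 8. Add edge {7,8}. Now deg[7]=0, deg[8]=1.
Step 3: smallest deg-1 vertex = 8, p_3 = 9. Add edge {8,9}. Now deg[8]=0, deg[9]=1.
Step 4: smallest deg-1 vertex = 9, p_4 = 5. Add edge {5,9}. Now deg[9]=0, deg[5]=2.
Step 5: smallest deg-1 vertex = 10, p_5 = 4. Add edge {4,10}. Now deg[10]=0, deg[4]=2.
Step 6: smallest deg-1 vertex = 11, p_6 = 6. Add edge {6,11}. Now deg[11]=0, deg[6]=1.
Step 7: smallest deg-1 vertex = 6, p_7 = 4. Add edge {4,6}. Now deg[6]=0, deg[4]=1.
Step 8: smallest deg-1 vertex = 4, p_8 = 1. Add edge {1,4}. Now deg[4]=0, deg[1]=1.
Step 9: smallest deg-1 vertex = 1, p_9 = 5. Add edge {1,5}. Now deg[1]=0, deg[5]=1.
Step 10: smallest deg-1 vertex = 5, p_10 = 2. Add edge {2,5}. Now deg[5]=0, deg[2]=1.
Final: two remaining deg-1 vertices are 2, 12. Add edge {2,12}.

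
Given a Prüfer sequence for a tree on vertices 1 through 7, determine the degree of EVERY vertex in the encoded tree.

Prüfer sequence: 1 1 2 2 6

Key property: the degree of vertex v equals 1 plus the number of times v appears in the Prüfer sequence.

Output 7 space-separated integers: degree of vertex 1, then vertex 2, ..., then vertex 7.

p_1 = 1: count[1] becomes 1
p_2 = 1: count[1] becomes 2
p_3 = 2: count[2] becomes 1
p_4 = 2: count[2] becomes 2
p_5 = 6: count[6] becomes 1
Degrees (1 + count): deg[1]=1+2=3, deg[2]=1+2=3, deg[3]=1+0=1, deg[4]=1+0=1, deg[5]=1+0=1, deg[6]=1+1=2, deg[7]=1+0=1

Answer: 3 3 1 1 1 2 1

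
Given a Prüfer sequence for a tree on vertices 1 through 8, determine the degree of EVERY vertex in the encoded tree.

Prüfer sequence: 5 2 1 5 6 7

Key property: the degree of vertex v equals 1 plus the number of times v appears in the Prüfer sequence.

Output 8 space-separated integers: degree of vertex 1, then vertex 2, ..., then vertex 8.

Answer: 2 2 1 1 3 2 2 1

Derivation:
p_1 = 5: count[5] becomes 1
p_2 = 2: count[2] becomes 1
p_3 = 1: count[1] becomes 1
p_4 = 5: count[5] becomes 2
p_5 = 6: count[6] becomes 1
p_6 = 7: count[7] becomes 1
Degrees (1 + count): deg[1]=1+1=2, deg[2]=1+1=2, deg[3]=1+0=1, deg[4]=1+0=1, deg[5]=1+2=3, deg[6]=1+1=2, deg[7]=1+1=2, deg[8]=1+0=1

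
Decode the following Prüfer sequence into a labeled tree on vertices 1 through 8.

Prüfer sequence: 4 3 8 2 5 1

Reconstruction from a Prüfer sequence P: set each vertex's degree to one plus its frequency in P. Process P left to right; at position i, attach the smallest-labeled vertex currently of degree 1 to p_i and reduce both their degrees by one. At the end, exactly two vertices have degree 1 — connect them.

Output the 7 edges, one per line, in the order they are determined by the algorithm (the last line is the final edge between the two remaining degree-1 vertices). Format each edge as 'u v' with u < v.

Answer: 4 6
3 4
3 8
2 7
2 5
1 5
1 8

Derivation:
Initial degrees: {1:2, 2:2, 3:2, 4:2, 5:2, 6:1, 7:1, 8:2}
Step 1: smallest deg-1 vertex = 6, p_1 = 4. Add edge {4,6}. Now deg[6]=0, deg[4]=1.
Step 2: smallest deg-1 vertex = 4, p_2 = 3. Add edge {3,4}. Now deg[4]=0, deg[3]=1.
Step 3: smallest deg-1 vertex = 3, p_3 = 8. Add edge {3,8}. Now deg[3]=0, deg[8]=1.
Step 4: smallest deg-1 vertex = 7, p_4 = 2. Add edge {2,7}. Now deg[7]=0, deg[2]=1.
Step 5: smallest deg-1 vertex = 2, p_5 = 5. Add edge {2,5}. Now deg[2]=0, deg[5]=1.
Step 6: smallest deg-1 vertex = 5, p_6 = 1. Add edge {1,5}. Now deg[5]=0, deg[1]=1.
Final: two remaining deg-1 vertices are 1, 8. Add edge {1,8}.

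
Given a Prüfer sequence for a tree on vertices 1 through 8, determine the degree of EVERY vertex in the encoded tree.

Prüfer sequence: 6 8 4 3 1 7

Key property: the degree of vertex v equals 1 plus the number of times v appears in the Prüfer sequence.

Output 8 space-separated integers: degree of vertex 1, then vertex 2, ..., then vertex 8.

Answer: 2 1 2 2 1 2 2 2

Derivation:
p_1 = 6: count[6] becomes 1
p_2 = 8: count[8] becomes 1
p_3 = 4: count[4] becomes 1
p_4 = 3: count[3] becomes 1
p_5 = 1: count[1] becomes 1
p_6 = 7: count[7] becomes 1
Degrees (1 + count): deg[1]=1+1=2, deg[2]=1+0=1, deg[3]=1+1=2, deg[4]=1+1=2, deg[5]=1+0=1, deg[6]=1+1=2, deg[7]=1+1=2, deg[8]=1+1=2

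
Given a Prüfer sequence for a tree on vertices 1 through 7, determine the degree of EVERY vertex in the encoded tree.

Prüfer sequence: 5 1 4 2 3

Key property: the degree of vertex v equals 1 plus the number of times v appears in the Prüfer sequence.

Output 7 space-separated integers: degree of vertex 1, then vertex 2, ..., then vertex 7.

p_1 = 5: count[5] becomes 1
p_2 = 1: count[1] becomes 1
p_3 = 4: count[4] becomes 1
p_4 = 2: count[2] becomes 1
p_5 = 3: count[3] becomes 1
Degrees (1 + count): deg[1]=1+1=2, deg[2]=1+1=2, deg[3]=1+1=2, deg[4]=1+1=2, deg[5]=1+1=2, deg[6]=1+0=1, deg[7]=1+0=1

Answer: 2 2 2 2 2 1 1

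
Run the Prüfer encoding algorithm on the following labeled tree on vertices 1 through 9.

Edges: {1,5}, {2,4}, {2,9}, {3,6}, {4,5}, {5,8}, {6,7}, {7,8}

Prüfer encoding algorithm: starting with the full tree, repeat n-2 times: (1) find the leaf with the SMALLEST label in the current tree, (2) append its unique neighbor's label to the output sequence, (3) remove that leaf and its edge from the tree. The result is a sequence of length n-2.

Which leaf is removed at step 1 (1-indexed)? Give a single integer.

Step 1: current leaves = {1,3,9}. Remove leaf 1 (neighbor: 5).

Answer: 1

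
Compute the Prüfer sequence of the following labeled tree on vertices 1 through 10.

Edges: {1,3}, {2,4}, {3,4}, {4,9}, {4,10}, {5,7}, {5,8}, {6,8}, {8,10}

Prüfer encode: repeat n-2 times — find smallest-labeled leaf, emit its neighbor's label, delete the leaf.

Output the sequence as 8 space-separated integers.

Answer: 3 4 4 8 5 8 10 4

Derivation:
Step 1: leaves = {1,2,6,7,9}. Remove smallest leaf 1, emit neighbor 3.
Step 2: leaves = {2,3,6,7,9}. Remove smallest leaf 2, emit neighbor 4.
Step 3: leaves = {3,6,7,9}. Remove smallest leaf 3, emit neighbor 4.
Step 4: leaves = {6,7,9}. Remove smallest leaf 6, emit neighbor 8.
Step 5: leaves = {7,9}. Remove smallest leaf 7, emit neighbor 5.
Step 6: leaves = {5,9}. Remove smallest leaf 5, emit neighbor 8.
Step 7: leaves = {8,9}. Remove smallest leaf 8, emit neighbor 10.
Step 8: leaves = {9,10}. Remove smallest leaf 9, emit neighbor 4.
Done: 2 vertices remain (4, 10). Sequence = [3 4 4 8 5 8 10 4]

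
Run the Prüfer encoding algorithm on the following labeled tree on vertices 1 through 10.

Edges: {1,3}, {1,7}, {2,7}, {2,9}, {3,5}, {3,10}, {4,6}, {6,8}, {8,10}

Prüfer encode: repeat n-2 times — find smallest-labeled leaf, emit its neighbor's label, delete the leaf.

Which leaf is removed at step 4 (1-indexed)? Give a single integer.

Answer: 8

Derivation:
Step 1: current leaves = {4,5,9}. Remove leaf 4 (neighbor: 6).
Step 2: current leaves = {5,6,9}. Remove leaf 5 (neighbor: 3).
Step 3: current leaves = {6,9}. Remove leaf 6 (neighbor: 8).
Step 4: current leaves = {8,9}. Remove leaf 8 (neighbor: 10).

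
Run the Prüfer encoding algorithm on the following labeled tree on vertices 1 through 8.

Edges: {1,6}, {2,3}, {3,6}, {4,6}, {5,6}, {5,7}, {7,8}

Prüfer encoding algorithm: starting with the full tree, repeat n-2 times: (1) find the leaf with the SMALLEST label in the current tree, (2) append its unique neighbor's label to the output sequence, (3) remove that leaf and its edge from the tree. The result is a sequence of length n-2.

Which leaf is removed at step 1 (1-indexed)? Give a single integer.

Answer: 1

Derivation:
Step 1: current leaves = {1,2,4,8}. Remove leaf 1 (neighbor: 6).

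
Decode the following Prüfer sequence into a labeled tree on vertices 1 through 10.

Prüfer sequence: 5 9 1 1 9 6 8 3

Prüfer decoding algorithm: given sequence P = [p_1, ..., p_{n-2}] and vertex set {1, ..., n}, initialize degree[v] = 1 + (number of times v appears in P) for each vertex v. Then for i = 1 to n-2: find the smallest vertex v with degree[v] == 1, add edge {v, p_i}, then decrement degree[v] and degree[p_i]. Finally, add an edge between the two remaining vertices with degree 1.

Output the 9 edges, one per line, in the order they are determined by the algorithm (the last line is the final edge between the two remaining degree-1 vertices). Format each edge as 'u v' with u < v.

Initial degrees: {1:3, 2:1, 3:2, 4:1, 5:2, 6:2, 7:1, 8:2, 9:3, 10:1}
Step 1: smallest deg-1 vertex = 2, p_1 = 5. Add edge {2,5}. Now deg[2]=0, deg[5]=1.
Step 2: smallest deg-1 vertex = 4, p_2 = 9. Add edge {4,9}. Now deg[4]=0, deg[9]=2.
Step 3: smallest deg-1 vertex = 5, p_3 = 1. Add edge {1,5}. Now deg[5]=0, deg[1]=2.
Step 4: smallest deg-1 vertex = 7, p_4 = 1. Add edge {1,7}. Now deg[7]=0, deg[1]=1.
Step 5: smallest deg-1 vertex = 1, p_5 = 9. Add edge {1,9}. Now deg[1]=0, deg[9]=1.
Step 6: smallest deg-1 vertex = 9, p_6 = 6. Add edge {6,9}. Now deg[9]=0, deg[6]=1.
Step 7: smallest deg-1 vertex = 6, p_7 = 8. Add edge {6,8}. Now deg[6]=0, deg[8]=1.
Step 8: smallest deg-1 vertex = 8, p_8 = 3. Add edge {3,8}. Now deg[8]=0, deg[3]=1.
Final: two remaining deg-1 vertices are 3, 10. Add edge {3,10}.

Answer: 2 5
4 9
1 5
1 7
1 9
6 9
6 8
3 8
3 10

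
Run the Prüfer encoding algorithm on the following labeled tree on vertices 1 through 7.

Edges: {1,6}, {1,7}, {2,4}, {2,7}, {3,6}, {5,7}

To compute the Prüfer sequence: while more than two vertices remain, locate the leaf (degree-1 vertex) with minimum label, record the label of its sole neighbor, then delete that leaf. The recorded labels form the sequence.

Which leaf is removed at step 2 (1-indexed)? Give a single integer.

Answer: 4

Derivation:
Step 1: current leaves = {3,4,5}. Remove leaf 3 (neighbor: 6).
Step 2: current leaves = {4,5,6}. Remove leaf 4 (neighbor: 2).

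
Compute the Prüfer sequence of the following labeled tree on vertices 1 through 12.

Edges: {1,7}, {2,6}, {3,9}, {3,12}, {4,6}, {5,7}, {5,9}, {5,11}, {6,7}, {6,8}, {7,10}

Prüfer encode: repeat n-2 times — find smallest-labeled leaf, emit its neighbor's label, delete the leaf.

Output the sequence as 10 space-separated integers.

Step 1: leaves = {1,2,4,8,10,11,12}. Remove smallest leaf 1, emit neighbor 7.
Step 2: leaves = {2,4,8,10,11,12}. Remove smallest leaf 2, emit neighbor 6.
Step 3: leaves = {4,8,10,11,12}. Remove smallest leaf 4, emit neighbor 6.
Step 4: leaves = {8,10,11,12}. Remove smallest leaf 8, emit neighbor 6.
Step 5: leaves = {6,10,11,12}. Remove smallest leaf 6, emit neighbor 7.
Step 6: leaves = {10,11,12}. Remove smallest leaf 10, emit neighbor 7.
Step 7: leaves = {7,11,12}. Remove smallest leaf 7, emit neighbor 5.
Step 8: leaves = {11,12}. Remove smallest leaf 11, emit neighbor 5.
Step 9: leaves = {5,12}. Remove smallest leaf 5, emit neighbor 9.
Step 10: leaves = {9,12}. Remove smallest leaf 9, emit neighbor 3.
Done: 2 vertices remain (3, 12). Sequence = [7 6 6 6 7 7 5 5 9 3]

Answer: 7 6 6 6 7 7 5 5 9 3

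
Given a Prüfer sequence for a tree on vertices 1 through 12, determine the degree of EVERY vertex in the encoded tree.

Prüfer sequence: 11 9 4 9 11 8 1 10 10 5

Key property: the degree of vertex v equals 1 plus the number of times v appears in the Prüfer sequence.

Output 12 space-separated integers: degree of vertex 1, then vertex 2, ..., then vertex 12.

p_1 = 11: count[11] becomes 1
p_2 = 9: count[9] becomes 1
p_3 = 4: count[4] becomes 1
p_4 = 9: count[9] becomes 2
p_5 = 11: count[11] becomes 2
p_6 = 8: count[8] becomes 1
p_7 = 1: count[1] becomes 1
p_8 = 10: count[10] becomes 1
p_9 = 10: count[10] becomes 2
p_10 = 5: count[5] becomes 1
Degrees (1 + count): deg[1]=1+1=2, deg[2]=1+0=1, deg[3]=1+0=1, deg[4]=1+1=2, deg[5]=1+1=2, deg[6]=1+0=1, deg[7]=1+0=1, deg[8]=1+1=2, deg[9]=1+2=3, deg[10]=1+2=3, deg[11]=1+2=3, deg[12]=1+0=1

Answer: 2 1 1 2 2 1 1 2 3 3 3 1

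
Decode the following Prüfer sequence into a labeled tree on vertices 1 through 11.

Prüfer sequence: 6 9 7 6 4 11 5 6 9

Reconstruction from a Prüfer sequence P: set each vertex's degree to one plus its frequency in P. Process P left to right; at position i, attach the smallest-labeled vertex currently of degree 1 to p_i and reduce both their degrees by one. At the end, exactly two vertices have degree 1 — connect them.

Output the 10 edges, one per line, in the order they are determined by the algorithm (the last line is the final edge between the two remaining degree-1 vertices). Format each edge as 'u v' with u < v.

Answer: 1 6
2 9
3 7
6 7
4 8
4 11
5 10
5 6
6 9
9 11

Derivation:
Initial degrees: {1:1, 2:1, 3:1, 4:2, 5:2, 6:4, 7:2, 8:1, 9:3, 10:1, 11:2}
Step 1: smallest deg-1 vertex = 1, p_1 = 6. Add edge {1,6}. Now deg[1]=0, deg[6]=3.
Step 2: smallest deg-1 vertex = 2, p_2 = 9. Add edge {2,9}. Now deg[2]=0, deg[9]=2.
Step 3: smallest deg-1 vertex = 3, p_3 = 7. Add edge {3,7}. Now deg[3]=0, deg[7]=1.
Step 4: smallest deg-1 vertex = 7, p_4 = 6. Add edge {6,7}. Now deg[7]=0, deg[6]=2.
Step 5: smallest deg-1 vertex = 8, p_5 = 4. Add edge {4,8}. Now deg[8]=0, deg[4]=1.
Step 6: smallest deg-1 vertex = 4, p_6 = 11. Add edge {4,11}. Now deg[4]=0, deg[11]=1.
Step 7: smallest deg-1 vertex = 10, p_7 = 5. Add edge {5,10}. Now deg[10]=0, deg[5]=1.
Step 8: smallest deg-1 vertex = 5, p_8 = 6. Add edge {5,6}. Now deg[5]=0, deg[6]=1.
Step 9: smallest deg-1 vertex = 6, p_9 = 9. Add edge {6,9}. Now deg[6]=0, deg[9]=1.
Final: two remaining deg-1 vertices are 9, 11. Add edge {9,11}.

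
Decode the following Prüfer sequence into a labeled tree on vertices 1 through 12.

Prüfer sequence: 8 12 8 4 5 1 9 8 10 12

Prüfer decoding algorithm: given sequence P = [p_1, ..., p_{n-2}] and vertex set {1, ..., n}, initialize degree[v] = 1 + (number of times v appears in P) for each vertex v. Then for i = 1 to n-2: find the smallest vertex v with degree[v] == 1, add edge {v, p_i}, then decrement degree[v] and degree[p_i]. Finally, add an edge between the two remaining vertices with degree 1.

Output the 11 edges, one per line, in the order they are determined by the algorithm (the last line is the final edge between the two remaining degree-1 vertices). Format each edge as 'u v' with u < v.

Answer: 2 8
3 12
6 8
4 7
4 5
1 5
1 9
8 9
8 10
10 12
11 12

Derivation:
Initial degrees: {1:2, 2:1, 3:1, 4:2, 5:2, 6:1, 7:1, 8:4, 9:2, 10:2, 11:1, 12:3}
Step 1: smallest deg-1 vertex = 2, p_1 = 8. Add edge {2,8}. Now deg[2]=0, deg[8]=3.
Step 2: smallest deg-1 vertex = 3, p_2 = 12. Add edge {3,12}. Now deg[3]=0, deg[12]=2.
Step 3: smallest deg-1 vertex = 6, p_3 = 8. Add edge {6,8}. Now deg[6]=0, deg[8]=2.
Step 4: smallest deg-1 vertex = 7, p_4 = 4. Add edge {4,7}. Now deg[7]=0, deg[4]=1.
Step 5: smallest deg-1 vertex = 4, p_5 = 5. Add edge {4,5}. Now deg[4]=0, deg[5]=1.
Step 6: smallest deg-1 vertex = 5, p_6 = 1. Add edge {1,5}. Now deg[5]=0, deg[1]=1.
Step 7: smallest deg-1 vertex = 1, p_7 = 9. Add edge {1,9}. Now deg[1]=0, deg[9]=1.
Step 8: smallest deg-1 vertex = 9, p_8 = 8. Add edge {8,9}. Now deg[9]=0, deg[8]=1.
Step 9: smallest deg-1 vertex = 8, p_9 = 10. Add edge {8,10}. Now deg[8]=0, deg[10]=1.
Step 10: smallest deg-1 vertex = 10, p_10 = 12. Add edge {10,12}. Now deg[10]=0, deg[12]=1.
Final: two remaining deg-1 vertices are 11, 12. Add edge {11,12}.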